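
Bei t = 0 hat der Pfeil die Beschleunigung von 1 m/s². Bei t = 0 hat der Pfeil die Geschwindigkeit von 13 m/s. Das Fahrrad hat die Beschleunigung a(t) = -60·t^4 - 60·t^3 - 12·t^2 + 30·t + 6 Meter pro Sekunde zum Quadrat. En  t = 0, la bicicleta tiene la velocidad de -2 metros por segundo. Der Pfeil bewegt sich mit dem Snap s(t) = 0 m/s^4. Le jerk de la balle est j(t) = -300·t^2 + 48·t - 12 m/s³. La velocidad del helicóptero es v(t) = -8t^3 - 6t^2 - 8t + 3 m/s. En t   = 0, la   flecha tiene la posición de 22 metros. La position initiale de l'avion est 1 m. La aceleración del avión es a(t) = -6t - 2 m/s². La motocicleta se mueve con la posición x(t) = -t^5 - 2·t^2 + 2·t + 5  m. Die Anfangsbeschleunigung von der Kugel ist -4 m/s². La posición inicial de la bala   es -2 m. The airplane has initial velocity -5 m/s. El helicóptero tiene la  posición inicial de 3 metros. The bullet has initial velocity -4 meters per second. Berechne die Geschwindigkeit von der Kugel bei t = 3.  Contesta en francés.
En partant du jerk j(t) = -300·t^2 + 48·t - 12, nous prenons 2 primitives. L'intégrale du jerk, avec a(0) = -4, donne l'accélération: a(t) = -100·t^3 + 24·t^2 - 12·t - 4. L'intégrale de l'accélération, avec v(0) = -4, donne la vitesse: v(t) = -25·t^4 + 8·t^3 - 6·t^2 - 4·t - 4. Nous avons la vitesse v(t) = -25·t^4 + 8·t^3 - 6·t^2 - 4·t - 4. En substituant t = 3: v(3) = -1879.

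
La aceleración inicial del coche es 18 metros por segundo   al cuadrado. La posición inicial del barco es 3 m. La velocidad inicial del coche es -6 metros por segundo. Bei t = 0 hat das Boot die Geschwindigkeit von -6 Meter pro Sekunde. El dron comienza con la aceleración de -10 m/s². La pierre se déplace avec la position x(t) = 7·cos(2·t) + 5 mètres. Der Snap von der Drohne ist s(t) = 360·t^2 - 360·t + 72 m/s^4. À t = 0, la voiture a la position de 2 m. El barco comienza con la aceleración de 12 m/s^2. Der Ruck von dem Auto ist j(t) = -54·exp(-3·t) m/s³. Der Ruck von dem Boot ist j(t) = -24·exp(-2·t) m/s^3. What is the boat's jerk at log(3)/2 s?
From the given jerk equation j(t) = -24·exp(-2·t), we substitute t = log(3)/2 to get j = -8.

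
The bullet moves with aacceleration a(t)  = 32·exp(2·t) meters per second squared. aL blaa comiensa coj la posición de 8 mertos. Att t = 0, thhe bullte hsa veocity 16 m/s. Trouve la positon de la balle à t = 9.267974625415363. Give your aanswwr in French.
En partant de l'accélération a(t) = 32·exp(2·t), nous prenons 2 primitives. La primitive de l'accélération, avec v(0) = 16, donne la vitesse: v(t) = 16·exp(2·t). La primitive de la vitesse est la position. En utilisant x(0) = 8, nous obtenons x(t) = 8·exp(2·t). Nous avons la position x(t) = 8·exp(2·t). En substituant t = 9.267974625415363: x(9.267974625415363) = 897739767.001166.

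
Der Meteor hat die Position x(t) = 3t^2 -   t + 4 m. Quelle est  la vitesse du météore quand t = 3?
En partant de la position x(t) = 3·t^2 - t + 4, nous prenons 1 dérivée. La dérivée de la position donne la vitesse: v(t) = 6·t - 1. Nous avons la vitesse v(t) = 6·t - 1. En substituant t = 3: v(3) = 17.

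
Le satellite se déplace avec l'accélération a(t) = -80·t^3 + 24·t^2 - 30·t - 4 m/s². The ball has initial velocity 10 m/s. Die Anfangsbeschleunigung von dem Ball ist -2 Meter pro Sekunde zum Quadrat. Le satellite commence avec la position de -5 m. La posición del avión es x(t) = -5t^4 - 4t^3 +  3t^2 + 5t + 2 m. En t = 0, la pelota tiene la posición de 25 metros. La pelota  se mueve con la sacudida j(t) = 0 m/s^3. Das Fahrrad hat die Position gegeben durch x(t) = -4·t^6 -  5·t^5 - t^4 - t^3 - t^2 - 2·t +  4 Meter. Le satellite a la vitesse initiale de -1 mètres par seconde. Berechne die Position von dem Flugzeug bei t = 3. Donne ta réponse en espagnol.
De la ecuación de la posición x(t) = -5·t^4 - 4·t^3 + 3·t^2 + 5·t + 2, sustituimos t = 3 para obtener x = -469.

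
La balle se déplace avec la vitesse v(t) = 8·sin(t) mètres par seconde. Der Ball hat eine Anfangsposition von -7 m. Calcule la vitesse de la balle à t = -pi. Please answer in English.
We have velocity v(t) = 8·sin(t). Substituting t = -pi: v(-pi) = 0.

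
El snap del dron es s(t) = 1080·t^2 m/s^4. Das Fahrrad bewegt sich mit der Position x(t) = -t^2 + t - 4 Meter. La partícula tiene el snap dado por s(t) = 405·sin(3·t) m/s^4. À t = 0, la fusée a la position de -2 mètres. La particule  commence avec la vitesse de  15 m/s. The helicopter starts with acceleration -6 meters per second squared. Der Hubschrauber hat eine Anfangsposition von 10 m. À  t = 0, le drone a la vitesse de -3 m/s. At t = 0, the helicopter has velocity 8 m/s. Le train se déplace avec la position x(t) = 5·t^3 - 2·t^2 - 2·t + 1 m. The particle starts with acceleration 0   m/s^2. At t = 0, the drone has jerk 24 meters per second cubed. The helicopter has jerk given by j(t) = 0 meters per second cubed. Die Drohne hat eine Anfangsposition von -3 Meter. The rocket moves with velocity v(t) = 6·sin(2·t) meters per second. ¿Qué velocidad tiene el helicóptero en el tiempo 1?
Partiendo de la sacudida j(t) = 0, tomamos 2 antiderivadas. Integrando la sacudida y usando la condición inicial a(0) = -6, obtenemos a(t) = -6. La antiderivada de la aceleración, con v(0) = 8, da la velocidad: v(t) = 8 - 6·t. Tenemos la velocidad v(t) = 8 - 6·t. Sustituyendo t = 1: v(1) = 2.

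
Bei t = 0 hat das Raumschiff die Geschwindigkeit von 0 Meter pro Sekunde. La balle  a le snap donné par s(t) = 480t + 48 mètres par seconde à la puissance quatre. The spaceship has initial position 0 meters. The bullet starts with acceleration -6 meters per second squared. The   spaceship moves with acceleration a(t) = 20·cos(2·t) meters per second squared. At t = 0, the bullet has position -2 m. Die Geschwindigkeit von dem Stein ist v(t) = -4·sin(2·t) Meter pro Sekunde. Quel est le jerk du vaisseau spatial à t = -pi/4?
Pour résoudre ceci, nous devons prendre 1 dérivée de notre équation de l'accélération a(t) = 20·cos(2·t). La dérivée de l'accélération donne le jerk: j(t) = -40·sin(2·t). De l'équation du jerk j(t) = -40·sin(2·t), nous substituons t = -pi/4 pour obtenir j = 40.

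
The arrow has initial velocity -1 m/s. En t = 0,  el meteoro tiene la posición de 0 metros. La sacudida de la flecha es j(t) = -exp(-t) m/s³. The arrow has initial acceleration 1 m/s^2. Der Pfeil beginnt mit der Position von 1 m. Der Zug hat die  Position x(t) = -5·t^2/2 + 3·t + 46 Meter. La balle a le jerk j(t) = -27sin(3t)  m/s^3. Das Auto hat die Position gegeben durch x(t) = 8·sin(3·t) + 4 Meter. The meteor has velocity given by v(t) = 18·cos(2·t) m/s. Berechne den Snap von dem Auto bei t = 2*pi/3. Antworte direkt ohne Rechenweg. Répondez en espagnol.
s(2*pi/3) = 0.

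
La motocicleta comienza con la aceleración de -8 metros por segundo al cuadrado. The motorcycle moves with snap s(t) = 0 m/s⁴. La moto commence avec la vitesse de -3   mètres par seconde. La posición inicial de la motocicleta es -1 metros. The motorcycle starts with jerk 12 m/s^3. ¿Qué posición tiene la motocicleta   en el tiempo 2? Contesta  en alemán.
Wir müssen unsere Gleichung für den Snap s(t) = 0 4-mal integrieren. Die Stammfunktion von dem Snap ist der Ruck. Mit j(0) = 12 erhalten wir j(t) = 12. Die Stammfunktion von dem Ruck, mit a(0) = -8, ergibt die Beschleunigung: a(t) = 12·t - 8. Mit ∫a(t)dt und Anwendung von v(0) = -3, finden wir v(t) = 6·t^2 - 8·t - 3. Die Stammfunktion von der Geschwindigkeit, mit x(0) = -1, ergibt die Position: x(t) = 2·t^3 - 4·t^2 - 3·t - 1. Aus der Gleichung für die Position x(t) = 2·t^3 - 4·t^2 - 3·t - 1, setzen wir t = 2 ein und erhalten x = -7.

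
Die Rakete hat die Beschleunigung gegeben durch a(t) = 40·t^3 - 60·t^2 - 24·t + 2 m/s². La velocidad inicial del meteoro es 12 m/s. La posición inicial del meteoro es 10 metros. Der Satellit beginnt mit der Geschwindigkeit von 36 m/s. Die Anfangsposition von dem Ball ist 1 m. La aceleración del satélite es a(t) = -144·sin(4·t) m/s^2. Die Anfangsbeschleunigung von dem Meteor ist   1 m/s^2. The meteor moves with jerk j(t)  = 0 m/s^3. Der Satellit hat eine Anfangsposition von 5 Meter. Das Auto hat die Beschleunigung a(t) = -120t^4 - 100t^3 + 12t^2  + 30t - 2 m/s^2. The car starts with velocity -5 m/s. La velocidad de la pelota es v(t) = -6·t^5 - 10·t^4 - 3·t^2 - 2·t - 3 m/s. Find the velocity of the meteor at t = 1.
We need to integrate our jerk equation j(t) = 0 2 times. The antiderivative of jerk, with a(0) = 1, gives acceleration: a(t) = 1. The antiderivative of acceleration is velocity. Using v(0) = 12, we get v(t) = t + 12. Using v(t) = t + 12 and substituting t = 1, we find v = 13.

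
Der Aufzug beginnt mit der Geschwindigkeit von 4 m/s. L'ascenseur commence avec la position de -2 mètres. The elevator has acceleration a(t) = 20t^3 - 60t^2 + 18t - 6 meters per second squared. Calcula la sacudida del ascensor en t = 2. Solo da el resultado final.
La sacudida en t = 2 es j = 18.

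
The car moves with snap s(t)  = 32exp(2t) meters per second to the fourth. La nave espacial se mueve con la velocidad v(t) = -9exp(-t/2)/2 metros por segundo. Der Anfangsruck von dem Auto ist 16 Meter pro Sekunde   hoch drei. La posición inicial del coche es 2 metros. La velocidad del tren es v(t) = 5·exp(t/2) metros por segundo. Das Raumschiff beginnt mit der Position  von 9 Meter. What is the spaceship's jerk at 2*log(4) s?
Starting from velocity v(t) = -9·exp(-t/2)/2, we take 2 derivatives. The derivative of velocity gives acceleration: a(t) = 9·exp(-t/2)/4. Differentiating acceleration, we get jerk: j(t) = -9·exp(-t/2)/8. From the given jerk equation j(t) = -9·exp(-t/2)/8, we substitute t = 2*log(4) to get j = -9/32.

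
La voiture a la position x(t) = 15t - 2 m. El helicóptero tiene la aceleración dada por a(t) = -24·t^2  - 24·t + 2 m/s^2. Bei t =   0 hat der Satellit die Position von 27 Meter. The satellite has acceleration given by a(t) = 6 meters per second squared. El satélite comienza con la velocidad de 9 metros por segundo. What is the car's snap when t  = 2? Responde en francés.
En partant de la position x(t) = 15·t - 2, nous prenons 4 dérivées. La dérivée de la position donne la vitesse: v(t) = 15. La dérivée de la vitesse donne l'accélération: a(t) = 0. La dérivée de l'accélération donne le jerk: j(t) = 0. En prenant d/dt de j(t), nous trouvons s(t) = 0. De l'équation du snap s(t) = 0, nous substituons t = 2 pour obtenir s = 0.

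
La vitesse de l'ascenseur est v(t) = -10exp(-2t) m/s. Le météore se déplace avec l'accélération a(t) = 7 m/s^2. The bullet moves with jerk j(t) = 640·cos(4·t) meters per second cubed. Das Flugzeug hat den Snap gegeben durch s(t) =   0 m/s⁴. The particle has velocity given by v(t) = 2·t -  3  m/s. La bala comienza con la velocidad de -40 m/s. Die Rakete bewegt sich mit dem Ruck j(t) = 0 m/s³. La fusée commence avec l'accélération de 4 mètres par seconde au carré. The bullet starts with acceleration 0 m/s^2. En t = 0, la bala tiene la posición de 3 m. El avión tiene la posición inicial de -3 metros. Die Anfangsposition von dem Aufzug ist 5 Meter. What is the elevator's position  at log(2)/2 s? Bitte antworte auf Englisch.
To find the answer, we compute 1 integral of v(t) = -10·exp(-2·t). Integrating velocity and using the initial condition x(0) = 5, we get x(t) = 5·exp(-2·t). From the given position equation x(t) = 5·exp(-2·t), we substitute t = log(2)/2 to get x = 5/2.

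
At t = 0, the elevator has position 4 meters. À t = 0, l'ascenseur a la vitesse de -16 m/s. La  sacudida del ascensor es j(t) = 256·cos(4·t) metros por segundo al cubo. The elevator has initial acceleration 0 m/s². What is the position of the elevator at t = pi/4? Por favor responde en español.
Para resolver esto, necesitamos tomar 3 integrales de nuestra ecuación de la sacudida j(t) = 256·cos(4·t). Integrando la sacudida y usando la condición inicial a(0) = 0, obtenemos a(t) = 64·sin(4·t). Integrando la aceleración y usando la condición inicial v(0) = -16, obtenemos v(t) = -16·cos(4·t). Integrando la velocidad y usando la condición inicial x(0) = 4, obtenemos x(t) = 4 - 4·sin(4·t). De la ecuación de la posición x(t) = 4 - 4·sin(4·t), sustituimos t = pi/4 para obtener x = 4.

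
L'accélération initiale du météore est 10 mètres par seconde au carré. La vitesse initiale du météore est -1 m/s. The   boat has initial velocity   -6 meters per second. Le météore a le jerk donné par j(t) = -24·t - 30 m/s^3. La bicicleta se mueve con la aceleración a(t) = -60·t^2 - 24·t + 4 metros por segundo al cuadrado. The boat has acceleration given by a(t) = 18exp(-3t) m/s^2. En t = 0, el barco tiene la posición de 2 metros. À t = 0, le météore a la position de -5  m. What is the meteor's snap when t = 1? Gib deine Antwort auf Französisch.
Pour résoudre ceci, nous devons prendre 1 dérivée de notre équation du jerk j(t) = -24·t - 30. La dérivée du jerk donne le snap: s(t) = -24. Nous avons le snap s(t) = -24. En substituant t = 1: s(1) = -24.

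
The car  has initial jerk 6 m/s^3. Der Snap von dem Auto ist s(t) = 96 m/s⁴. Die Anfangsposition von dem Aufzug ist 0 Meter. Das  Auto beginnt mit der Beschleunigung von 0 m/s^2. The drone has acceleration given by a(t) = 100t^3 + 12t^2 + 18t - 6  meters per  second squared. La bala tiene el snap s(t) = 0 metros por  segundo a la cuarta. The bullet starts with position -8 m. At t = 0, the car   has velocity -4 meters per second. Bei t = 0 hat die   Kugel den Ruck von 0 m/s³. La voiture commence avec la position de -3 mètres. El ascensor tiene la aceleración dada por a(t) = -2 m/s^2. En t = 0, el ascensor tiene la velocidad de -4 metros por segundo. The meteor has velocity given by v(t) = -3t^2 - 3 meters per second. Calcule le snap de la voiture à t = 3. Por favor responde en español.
Usando s(t) = 96 y sustituyendo t = 3, encontramos s = 96.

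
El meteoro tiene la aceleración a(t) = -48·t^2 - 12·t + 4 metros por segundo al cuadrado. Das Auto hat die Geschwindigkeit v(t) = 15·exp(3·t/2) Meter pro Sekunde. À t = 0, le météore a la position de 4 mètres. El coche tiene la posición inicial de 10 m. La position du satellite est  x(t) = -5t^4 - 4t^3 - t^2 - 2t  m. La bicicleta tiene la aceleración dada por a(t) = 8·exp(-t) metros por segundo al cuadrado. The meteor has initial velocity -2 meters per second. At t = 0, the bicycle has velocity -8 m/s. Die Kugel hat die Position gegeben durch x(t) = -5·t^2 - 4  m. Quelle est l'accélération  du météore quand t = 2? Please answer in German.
Wir haben die Beschleunigung a(t) = -48·t^2 - 12·t + 4. Durch Einsetzen von t = 2: a(2) = -212.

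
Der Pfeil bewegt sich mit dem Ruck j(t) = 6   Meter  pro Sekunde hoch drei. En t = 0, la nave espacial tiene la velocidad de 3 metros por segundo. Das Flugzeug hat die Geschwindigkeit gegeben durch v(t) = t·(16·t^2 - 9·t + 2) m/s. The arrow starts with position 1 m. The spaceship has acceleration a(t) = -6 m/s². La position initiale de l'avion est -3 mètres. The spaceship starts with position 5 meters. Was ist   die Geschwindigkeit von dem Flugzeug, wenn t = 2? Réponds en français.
De l'équation de la vitesse v(t) = t·(16·t^2 - 9·t + 2), nous substituons t = 2 pour obtenir v = 96.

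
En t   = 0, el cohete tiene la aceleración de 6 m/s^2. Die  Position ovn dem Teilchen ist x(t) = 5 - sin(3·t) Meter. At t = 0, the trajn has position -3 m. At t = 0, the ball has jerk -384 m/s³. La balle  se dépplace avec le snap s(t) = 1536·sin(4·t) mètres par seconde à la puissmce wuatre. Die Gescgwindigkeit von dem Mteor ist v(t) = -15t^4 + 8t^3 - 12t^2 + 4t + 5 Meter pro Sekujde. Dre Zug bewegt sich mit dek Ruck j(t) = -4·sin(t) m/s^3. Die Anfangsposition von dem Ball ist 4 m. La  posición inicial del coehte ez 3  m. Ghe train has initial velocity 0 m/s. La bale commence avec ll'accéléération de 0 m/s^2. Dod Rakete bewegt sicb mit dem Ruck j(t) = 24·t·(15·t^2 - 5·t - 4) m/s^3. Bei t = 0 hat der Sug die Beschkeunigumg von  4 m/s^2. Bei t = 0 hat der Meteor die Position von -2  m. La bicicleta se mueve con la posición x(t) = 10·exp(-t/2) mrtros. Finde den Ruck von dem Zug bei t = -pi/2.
Mit j(t) = -4·sin(t) und Einsetzen von t = -pi/2, finden wir j = 4.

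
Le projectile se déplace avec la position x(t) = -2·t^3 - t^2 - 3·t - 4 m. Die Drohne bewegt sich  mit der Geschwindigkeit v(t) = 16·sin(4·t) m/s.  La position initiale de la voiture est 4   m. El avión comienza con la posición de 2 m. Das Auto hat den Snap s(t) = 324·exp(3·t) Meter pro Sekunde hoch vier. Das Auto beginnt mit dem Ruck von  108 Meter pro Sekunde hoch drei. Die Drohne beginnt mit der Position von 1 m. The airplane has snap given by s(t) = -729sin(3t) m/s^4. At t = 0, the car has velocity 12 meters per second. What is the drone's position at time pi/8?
Starting from velocity v(t) = 16·sin(4·t), we take 1 antiderivative. The antiderivative of velocity is position. Using x(0) = 1, we get x(t) = 5 - 4·cos(4·t). We have position x(t) = 5 - 4·cos(4·t). Substituting t = pi/8: x(pi/8) = 5.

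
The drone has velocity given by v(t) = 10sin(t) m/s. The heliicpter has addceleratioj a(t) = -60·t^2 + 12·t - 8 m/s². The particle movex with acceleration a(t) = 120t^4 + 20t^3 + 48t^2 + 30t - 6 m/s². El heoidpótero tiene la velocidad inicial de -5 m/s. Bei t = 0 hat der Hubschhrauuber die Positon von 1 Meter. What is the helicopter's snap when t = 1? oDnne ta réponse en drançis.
En partant de l'accélération a(t) = -60·t^2 + 12·t - 8, nous prenons 2 dérivées. La dérivée de l'accélération donne le jerk: j(t) = 12 - 120·t. La dérivée du jerk donne le snap: s(t) = -120. Nous avons le snap s(t) = -120. En substituant t = 1: s(1) = -120.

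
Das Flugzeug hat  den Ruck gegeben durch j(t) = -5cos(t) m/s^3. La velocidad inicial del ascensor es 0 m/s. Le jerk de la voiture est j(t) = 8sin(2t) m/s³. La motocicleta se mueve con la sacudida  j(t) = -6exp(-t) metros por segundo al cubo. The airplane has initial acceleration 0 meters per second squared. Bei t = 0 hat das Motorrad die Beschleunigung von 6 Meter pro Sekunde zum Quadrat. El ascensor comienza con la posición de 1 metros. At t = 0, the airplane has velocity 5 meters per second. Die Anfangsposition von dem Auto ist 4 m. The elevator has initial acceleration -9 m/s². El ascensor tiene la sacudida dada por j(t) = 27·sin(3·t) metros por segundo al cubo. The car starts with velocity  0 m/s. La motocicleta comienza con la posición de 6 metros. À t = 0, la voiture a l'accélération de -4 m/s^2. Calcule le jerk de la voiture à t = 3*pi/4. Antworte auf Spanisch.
Usando j(t) = 8·sin(2·t) y sustituyendo t = 3*pi/4, encontramos j = -8.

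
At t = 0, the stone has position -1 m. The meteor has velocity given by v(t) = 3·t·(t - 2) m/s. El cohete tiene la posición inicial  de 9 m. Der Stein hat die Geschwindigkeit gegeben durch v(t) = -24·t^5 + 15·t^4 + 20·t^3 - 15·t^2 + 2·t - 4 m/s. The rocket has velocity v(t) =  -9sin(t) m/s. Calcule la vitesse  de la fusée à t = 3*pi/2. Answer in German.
Mit v(t) = -9·sin(t) und Einsetzen von t = 3*pi/2, finden wir v = 9.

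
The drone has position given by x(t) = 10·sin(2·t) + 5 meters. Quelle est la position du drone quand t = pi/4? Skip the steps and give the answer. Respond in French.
x(pi/4) = 15.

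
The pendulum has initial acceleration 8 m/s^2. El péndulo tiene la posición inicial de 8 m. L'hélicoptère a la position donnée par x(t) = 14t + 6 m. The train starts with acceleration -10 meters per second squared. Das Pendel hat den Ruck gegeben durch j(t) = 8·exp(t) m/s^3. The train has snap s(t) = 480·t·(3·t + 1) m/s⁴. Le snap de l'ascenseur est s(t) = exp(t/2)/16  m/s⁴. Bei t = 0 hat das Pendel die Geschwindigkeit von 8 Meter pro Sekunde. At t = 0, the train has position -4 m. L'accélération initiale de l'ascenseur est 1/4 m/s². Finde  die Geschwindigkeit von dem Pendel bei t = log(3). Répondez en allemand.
Um dies zu lösen, müssen wir 2 Stammfunktionen unserer Gleichung für den Ruck j(t) = 8·exp(t) finden. Mit ∫j(t)dt und Anwendung von a(0) = 8, finden wir a(t) = 8·exp(t). Durch Integration von der Beschleunigung und Verwendung der Anfangsbedingung v(0) = 8, erhalten wir v(t) = 8·exp(t). Mit v(t) = 8·exp(t) und Einsetzen von t = log(3), finden wir v = 24.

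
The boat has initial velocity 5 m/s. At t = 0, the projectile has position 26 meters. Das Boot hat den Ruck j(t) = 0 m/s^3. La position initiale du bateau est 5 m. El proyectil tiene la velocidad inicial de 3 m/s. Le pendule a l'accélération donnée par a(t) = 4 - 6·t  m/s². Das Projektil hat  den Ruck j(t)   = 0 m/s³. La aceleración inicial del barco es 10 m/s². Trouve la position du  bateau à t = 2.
Pour résoudre ceci, nous devons prendre 3 intégrales de notre équation du jerk j(t) = 0. La primitive du jerk est l'accélération. En utilisant a(0) = 10, nous obtenons a(t) = 10. En prenant ∫a(t)dt et en appliquant v(0) = 5, nous trouvons v(t) = 10·t + 5. En intégrant la vitesse et en utilisant la condition initiale x(0) = 5, nous obtenons x(t) = 5·t^2 + 5·t + 5. Nous avons la position x(t) = 5·t^2 + 5·t + 5. En substituant t = 2: x(2) = 35.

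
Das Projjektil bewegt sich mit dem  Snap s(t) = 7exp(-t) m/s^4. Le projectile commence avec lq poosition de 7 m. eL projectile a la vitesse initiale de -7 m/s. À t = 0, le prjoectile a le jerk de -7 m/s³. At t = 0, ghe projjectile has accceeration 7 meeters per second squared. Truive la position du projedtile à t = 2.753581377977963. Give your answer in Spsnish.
Necesitamos integrar nuestra ecuación del snap s(t) = 7·exp(-t) 4 veces. Tomando ∫s(t)dt y aplicando j(0) = -7, encontramos j(t) = -7·exp(-t). Integrando la sacudida y usando la condición inicial a(0) = 7, obtenemos a(t) = 7·exp(-t). La antiderivada de la aceleración, con v(0) = -7, da la velocidad: v(t) = -7·exp(-t). La integral de la velocidad es la posición. Usando x(0) = 7, obtenemos x(t) = 7·exp(-t). Tenemos la posición x(t) = 7·exp(-t). Sustituyendo t = 2.753581377977963: x(2.753581377977963) = 0.445895246029521.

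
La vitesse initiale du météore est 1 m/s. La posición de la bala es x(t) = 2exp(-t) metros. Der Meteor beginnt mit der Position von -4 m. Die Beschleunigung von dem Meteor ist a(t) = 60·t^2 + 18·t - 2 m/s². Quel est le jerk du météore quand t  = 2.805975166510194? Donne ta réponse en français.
Nous devons dériver notre équation de l'accélération a(t) = 60·t^2 + 18·t - 2 1 fois. En dérivant l'accélération, nous obtenons le jerk: j(t) = 120·t + 18. Nous avons le jerk j(t) = 120·t + 18. En substituant t = 2.805975166510194: j(2.805975166510194) = 354.717019981223.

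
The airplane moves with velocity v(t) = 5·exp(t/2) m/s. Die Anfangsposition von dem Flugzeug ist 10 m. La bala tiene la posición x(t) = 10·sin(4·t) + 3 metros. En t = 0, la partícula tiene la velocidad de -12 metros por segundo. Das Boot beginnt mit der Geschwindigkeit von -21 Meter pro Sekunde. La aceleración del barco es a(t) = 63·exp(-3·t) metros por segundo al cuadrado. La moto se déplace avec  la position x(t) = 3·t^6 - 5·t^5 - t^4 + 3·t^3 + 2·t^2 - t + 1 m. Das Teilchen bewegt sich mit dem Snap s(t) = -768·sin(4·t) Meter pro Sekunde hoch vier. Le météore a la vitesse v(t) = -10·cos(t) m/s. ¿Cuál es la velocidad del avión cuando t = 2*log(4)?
Tenemos la velocidad v(t) = 5·exp(t/2). Sustituyendo t = 2*log(4): v(2*log(4)) = 20.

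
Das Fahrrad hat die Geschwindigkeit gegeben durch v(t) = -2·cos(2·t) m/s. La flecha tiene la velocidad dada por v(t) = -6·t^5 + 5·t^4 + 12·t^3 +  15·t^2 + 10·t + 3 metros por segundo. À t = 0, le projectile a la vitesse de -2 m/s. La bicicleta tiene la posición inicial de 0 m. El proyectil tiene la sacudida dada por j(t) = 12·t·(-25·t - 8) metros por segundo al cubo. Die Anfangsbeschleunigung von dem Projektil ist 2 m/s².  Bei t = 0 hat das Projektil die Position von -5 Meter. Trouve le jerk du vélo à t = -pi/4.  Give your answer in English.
To solve this, we need to take 2 derivatives of our velocity equation v(t) = -2·cos(2·t). The derivative of velocity gives acceleration: a(t) = 4·sin(2·t). Differentiating acceleration, we get jerk: j(t) = 8·cos(2·t). We have jerk j(t) = 8·cos(2·t). Substituting t = -pi/4: j(-pi/4) = 0.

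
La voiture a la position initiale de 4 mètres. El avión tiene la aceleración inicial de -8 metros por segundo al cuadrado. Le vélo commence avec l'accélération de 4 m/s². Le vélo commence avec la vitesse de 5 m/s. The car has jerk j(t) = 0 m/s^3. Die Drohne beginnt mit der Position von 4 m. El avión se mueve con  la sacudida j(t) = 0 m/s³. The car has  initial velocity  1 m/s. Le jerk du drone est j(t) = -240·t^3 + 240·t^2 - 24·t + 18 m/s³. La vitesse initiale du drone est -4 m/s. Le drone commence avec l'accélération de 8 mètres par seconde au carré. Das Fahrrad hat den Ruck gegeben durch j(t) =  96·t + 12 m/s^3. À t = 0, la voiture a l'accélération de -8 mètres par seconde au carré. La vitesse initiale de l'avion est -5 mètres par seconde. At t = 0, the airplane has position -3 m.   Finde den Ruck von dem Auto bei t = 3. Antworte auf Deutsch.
Aus der Gleichung für den Ruck j(t) = 0, setzen wir t = 3 ein und erhalten j = 0.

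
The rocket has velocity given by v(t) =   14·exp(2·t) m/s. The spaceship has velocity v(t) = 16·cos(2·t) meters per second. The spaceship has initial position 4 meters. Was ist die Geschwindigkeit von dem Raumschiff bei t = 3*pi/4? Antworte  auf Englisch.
Using v(t) = 16·cos(2·t) and substituting t = 3*pi/4, we find v = 0.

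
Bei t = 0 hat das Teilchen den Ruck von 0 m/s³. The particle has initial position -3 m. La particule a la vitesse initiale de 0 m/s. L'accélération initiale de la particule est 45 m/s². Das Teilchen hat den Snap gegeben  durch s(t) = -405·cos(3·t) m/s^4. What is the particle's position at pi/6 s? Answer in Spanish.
Debemos encontrar la antiderivada de nuestra ecuación del snap s(t) = -405·cos(3·t) 4 veces. Integrando el snap y usando la condición inicial j(0) = 0, obtenemos j(t) = -135·sin(3·t). Tomando ∫j(t)dt y aplicando a(0) = 45, encontramos a(t) = 45·cos(3·t). Tomando ∫a(t)dt y aplicando v(0) = 0, encontramos v(t) = 15·sin(3·t). Integrando la velocidad y usando la condición inicial x(0) = -3, obtenemos x(t) = 2 - 5·cos(3·t). De la ecuación de la posición x(t) = 2 - 5·cos(3·t), sustituimos t = pi/6 para obtener x = 2.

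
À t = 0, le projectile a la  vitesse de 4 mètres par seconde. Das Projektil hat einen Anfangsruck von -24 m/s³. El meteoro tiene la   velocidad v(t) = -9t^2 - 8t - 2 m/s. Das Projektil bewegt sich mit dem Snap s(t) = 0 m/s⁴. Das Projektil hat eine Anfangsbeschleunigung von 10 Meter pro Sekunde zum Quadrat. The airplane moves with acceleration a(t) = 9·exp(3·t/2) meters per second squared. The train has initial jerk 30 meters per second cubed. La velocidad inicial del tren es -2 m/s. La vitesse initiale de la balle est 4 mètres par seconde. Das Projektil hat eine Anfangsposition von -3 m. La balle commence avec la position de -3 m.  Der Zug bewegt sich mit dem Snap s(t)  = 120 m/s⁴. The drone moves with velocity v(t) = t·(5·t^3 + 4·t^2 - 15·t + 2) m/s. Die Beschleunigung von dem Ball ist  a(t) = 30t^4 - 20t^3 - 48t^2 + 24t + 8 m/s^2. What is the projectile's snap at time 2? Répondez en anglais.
We have snap s(t) = 0. Substituting t = 2: s(2) = 0.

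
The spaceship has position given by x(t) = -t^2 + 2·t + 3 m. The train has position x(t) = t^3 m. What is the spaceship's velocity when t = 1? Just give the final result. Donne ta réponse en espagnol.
En t = 1, v = 0.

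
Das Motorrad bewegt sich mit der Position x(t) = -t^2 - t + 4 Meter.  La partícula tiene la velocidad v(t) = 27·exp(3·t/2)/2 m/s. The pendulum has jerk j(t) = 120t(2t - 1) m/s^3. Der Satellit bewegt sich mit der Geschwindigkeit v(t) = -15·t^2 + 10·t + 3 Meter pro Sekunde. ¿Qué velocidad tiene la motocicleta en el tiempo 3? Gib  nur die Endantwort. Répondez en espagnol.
En t = 3, v = -7.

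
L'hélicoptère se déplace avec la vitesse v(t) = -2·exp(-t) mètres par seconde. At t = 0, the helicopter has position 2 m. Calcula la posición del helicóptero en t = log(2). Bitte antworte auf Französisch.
Pour résoudre ceci, nous devons prendre 1 intégrale de notre équation de la vitesse v(t) = -2·exp(-t). L'intégrale de la vitesse, avec x(0) = 2, donne la position: x(t) = 2·exp(-t). En utilisant x(t) = 2·exp(-t) et en substituant t = log(2), nous trouvons x = 1.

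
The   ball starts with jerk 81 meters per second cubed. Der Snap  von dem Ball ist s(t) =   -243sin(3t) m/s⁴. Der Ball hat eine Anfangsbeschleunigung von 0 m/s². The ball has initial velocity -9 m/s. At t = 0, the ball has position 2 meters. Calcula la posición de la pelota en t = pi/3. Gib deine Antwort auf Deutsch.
Wir müssen unsere Gleichung für den Snap s(t) = -243·sin(3·t) 4-mal integrieren. Mit ∫s(t)dt und Anwendung von j(0) = 81, finden wir j(t) = 81·cos(3·t). Die Stammfunktion von dem Ruck, mit a(0) = 0, ergibt die Beschleunigung: a(t) = 27·sin(3·t). Das Integral von der Beschleunigung, mit v(0) = -9, ergibt die Geschwindigkeit: v(t) = -9·cos(3·t). Die Stammfunktion von der Geschwindigkeit, mit x(0) = 2, ergibt die Position: x(t) = 2 - 3·sin(3·t). Mit x(t) = 2 - 3·sin(3·t) und Einsetzen von t = pi/3, finden wir x = 2.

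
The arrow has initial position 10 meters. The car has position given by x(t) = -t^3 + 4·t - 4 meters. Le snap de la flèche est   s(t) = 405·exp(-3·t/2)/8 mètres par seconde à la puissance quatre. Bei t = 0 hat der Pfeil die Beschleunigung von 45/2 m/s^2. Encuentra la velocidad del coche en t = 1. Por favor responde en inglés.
To solve this, we need to take 1 derivative of our position equation x(t) = -t^3 + 4·t - 4. Differentiating position, we get velocity: v(t) = 4 - 3·t^2. Using v(t) = 4 - 3·t^2 and substituting t = 1, we find v = 1.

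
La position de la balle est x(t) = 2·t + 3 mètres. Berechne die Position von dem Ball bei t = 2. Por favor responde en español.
De la ecuación de la posición x(t) = 2·t + 3, sustituimos t = 2 para obtener x = 7.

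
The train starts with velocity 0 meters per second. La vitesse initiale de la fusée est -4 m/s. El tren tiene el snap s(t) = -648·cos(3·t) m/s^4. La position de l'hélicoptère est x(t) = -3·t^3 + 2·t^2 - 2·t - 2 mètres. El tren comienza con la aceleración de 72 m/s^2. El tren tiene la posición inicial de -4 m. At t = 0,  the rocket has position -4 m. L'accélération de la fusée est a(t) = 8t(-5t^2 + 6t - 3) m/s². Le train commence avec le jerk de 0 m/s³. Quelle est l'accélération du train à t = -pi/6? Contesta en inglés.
To find the answer, we compute 2 integrals of s(t) = -648·cos(3·t). Taking ∫s(t)dt and applying j(0) = 0, we find j(t) = -216·sin(3·t). The antiderivative of jerk is acceleration. Using a(0) = 72, we get a(t) = 72·cos(3·t). From the given acceleration equation a(t) = 72·cos(3·t), we substitute t = -pi/6 to get a = 0.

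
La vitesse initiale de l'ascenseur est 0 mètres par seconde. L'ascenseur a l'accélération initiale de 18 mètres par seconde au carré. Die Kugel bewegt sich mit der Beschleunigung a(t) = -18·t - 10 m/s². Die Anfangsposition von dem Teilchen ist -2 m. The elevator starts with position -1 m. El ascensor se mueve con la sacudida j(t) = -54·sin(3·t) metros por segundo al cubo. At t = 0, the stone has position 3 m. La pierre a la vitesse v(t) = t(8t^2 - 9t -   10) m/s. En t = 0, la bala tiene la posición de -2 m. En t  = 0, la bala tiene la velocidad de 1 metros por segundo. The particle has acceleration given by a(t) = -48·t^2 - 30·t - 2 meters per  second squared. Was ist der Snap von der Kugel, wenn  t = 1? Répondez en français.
Pour résoudre ceci, nous devons prendre 2 dérivées de notre équation de l'accélération a(t) = -18·t - 10. En dérivant l'accélération, nous obtenons le jerk: j(t) = -18. En prenant d/dt de j(t), nous trouvons s(t) = 0. De l'équation du snap s(t) = 0, nous substituons t = 1 pour obtenir s = 0.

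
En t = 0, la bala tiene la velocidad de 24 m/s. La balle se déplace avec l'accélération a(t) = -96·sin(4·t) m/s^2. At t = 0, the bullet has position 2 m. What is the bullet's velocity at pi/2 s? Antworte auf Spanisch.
Necesitamos integrar nuestra ecuación de la aceleración a(t) = -96·sin(4·t) 1 vez. Tomando ∫a(t)dt y aplicando v(0) = 24, encontramos v(t) = 24·cos(4·t). Tenemos la velocidad v(t) = 24·cos(4·t). Sustituyendo t = pi/2: v(pi/2) = 24.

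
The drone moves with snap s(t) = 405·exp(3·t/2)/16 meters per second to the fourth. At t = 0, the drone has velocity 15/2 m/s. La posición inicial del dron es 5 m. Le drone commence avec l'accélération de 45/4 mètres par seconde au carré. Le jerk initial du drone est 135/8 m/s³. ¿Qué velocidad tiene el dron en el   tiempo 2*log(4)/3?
Para resolver esto, necesitamos tomar 3 integrales de nuestra ecuación del snap s(t) = 405·exp(3·t/2)/16. La integral del snap, con j(0) = 135/8, da la sacudida: j(t) = 135·exp(3·t/2)/8. Tomando ∫j(t)dt y aplicando a(0) = 45/4, encontramos a(t) = 45·exp(3·t/2)/4. La antiderivada de la aceleración, con v(0) = 15/2, da la velocidad: v(t) = 15·exp(3·t/2)/2. Usando v(t) = 15·exp(3·t/2)/2 y sustituyendo t = 2*log(4)/3, encontramos v = 30.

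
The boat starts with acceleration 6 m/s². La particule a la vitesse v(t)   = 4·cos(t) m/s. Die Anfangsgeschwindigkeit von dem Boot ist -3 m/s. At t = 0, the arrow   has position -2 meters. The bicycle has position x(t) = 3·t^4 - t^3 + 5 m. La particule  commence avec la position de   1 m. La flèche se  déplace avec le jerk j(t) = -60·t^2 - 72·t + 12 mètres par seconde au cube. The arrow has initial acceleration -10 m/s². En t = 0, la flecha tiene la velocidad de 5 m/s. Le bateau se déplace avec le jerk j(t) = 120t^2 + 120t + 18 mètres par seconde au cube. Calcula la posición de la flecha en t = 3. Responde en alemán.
Wir müssen die Stammfunktion unserer Gleichung für den Ruck j(t) = -60·t^2 - 72·t + 12 3-mal finden. Durch Integration von dem Ruck und Verwendung der Anfangsbedingung a(0) = -10, erhalten wir a(t) = -20·t^3 - 36·t^2 + 12·t - 10. Die Stammfunktion von der Beschleunigung ist die Geschwindigkeit. Mit v(0) = 5 erhalten wir v(t) = -5·t^4 - 12·t^3 + 6·t^2 - 10·t + 5. Das Integral von der Geschwindigkeit, mit x(0) = -2, ergibt die Position: x(t) = -t^5 - 3·t^4 + 2·t^3 - 5·t^2 + 5·t - 2. Aus der Gleichung für die Position x(t) = -t^5 - 3·t^4 + 2·t^3 - 5·t^2 + 5·t - 2, setzen wir t = 3 ein und erhalten x = -464.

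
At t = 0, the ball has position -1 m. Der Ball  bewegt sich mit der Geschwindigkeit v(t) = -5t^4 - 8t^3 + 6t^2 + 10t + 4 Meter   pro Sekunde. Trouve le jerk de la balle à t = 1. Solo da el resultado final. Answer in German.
Die Antwort ist -96.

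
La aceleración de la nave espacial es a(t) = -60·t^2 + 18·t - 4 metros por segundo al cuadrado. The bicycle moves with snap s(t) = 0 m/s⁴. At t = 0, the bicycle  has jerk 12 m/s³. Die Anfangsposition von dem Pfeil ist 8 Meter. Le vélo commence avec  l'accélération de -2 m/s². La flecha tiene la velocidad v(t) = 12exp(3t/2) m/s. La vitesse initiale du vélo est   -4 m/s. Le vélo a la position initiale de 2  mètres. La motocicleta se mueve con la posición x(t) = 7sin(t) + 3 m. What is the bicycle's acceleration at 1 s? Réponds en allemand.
Um dies zu lösen, müssen wir 2 Stammfunktionen unserer Gleichung für den Snap s(t) = 0 finden. Durch Integration von dem Snap und Verwendung der Anfangsbedingung j(0) = 12, erhalten wir j(t) = 12. Die Stammfunktion von dem Ruck ist die Beschleunigung. Mit a(0) = -2 erhalten wir a(t) = 12·t - 2. Wir haben die Beschleunigung a(t) = 12·t - 2. Durch Einsetzen von t = 1: a(1) = 10.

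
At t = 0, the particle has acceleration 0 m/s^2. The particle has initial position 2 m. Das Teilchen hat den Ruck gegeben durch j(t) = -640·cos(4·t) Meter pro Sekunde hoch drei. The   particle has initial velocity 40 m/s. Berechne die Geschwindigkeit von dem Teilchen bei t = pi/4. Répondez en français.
Nous devons intégrer notre équation du jerk j(t) = -640·cos(4·t) 2 fois. L'intégrale du jerk, avec a(0) = 0, donne l'accélération: a(t) = -160·sin(4·t). En prenant ∫a(t)dt et en appliquant v(0) = 40, nous trouvons v(t) = 40·cos(4·t). En utilisant v(t) = 40·cos(4·t) et en substituant t = pi/4, nous trouvons v = -40.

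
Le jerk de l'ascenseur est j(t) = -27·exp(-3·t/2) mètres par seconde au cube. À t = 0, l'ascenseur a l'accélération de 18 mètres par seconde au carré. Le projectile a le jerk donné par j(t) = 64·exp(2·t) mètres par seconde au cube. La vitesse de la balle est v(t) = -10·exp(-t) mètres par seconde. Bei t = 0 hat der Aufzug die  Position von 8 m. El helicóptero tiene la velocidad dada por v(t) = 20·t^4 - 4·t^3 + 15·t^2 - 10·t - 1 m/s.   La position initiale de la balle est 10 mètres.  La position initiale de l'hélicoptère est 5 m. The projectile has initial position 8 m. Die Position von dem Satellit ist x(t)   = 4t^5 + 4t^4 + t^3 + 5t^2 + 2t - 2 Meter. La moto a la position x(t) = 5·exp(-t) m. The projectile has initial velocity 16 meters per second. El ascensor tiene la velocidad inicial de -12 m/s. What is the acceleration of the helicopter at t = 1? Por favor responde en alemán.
Wir müssen unsere Gleichung für die Geschwindigkeit v(t) = 20·t^4 - 4·t^3 + 15·t^2 - 10·t - 1 1-mal ableiten. Durch Ableiten von der Geschwindigkeit erhalten wir die Beschleunigung: a(t) = 80·t^3 - 12·t^2 + 30·t - 10. Aus der Gleichung für die Beschleunigung a(t) = 80·t^3 - 12·t^2 + 30·t - 10, setzen wir t = 1 ein und erhalten a = 88.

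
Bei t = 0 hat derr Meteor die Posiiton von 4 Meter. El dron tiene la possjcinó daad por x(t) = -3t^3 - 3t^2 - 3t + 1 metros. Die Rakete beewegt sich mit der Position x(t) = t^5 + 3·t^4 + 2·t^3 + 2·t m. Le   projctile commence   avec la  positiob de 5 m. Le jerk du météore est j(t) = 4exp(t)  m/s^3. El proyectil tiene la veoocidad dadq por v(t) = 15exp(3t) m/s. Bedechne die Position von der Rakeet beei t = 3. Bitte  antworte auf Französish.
Nous avons la position x(t) = t^5 + 3·t^4 + 2·t^3 + 2·t. En substituant t = 3: x(3) = 546.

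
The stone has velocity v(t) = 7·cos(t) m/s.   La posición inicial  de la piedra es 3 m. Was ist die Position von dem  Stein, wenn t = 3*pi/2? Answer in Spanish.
Necesitamos integrar nuestra ecuación de la velocidad v(t) = 7·cos(t) 1 vez. La antiderivada de la velocidad, con x(0) = 3, da la posición: x(t) = 7·sin(t) + 3. De la ecuación de la posición x(t) = 7·sin(t) + 3, sustituimos t = 3*pi/2 para obtener x = -4.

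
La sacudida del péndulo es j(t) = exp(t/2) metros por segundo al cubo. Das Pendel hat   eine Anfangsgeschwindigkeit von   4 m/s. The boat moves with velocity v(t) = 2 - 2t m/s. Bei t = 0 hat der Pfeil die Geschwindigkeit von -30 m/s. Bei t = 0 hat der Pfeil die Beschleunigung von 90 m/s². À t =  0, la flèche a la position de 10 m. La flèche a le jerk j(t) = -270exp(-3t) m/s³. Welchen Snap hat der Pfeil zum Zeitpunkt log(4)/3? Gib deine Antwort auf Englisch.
We must differentiate our jerk equation j(t) = -270·exp(-3·t) 1 time. Taking d/dt of j(t), we find s(t) = 810·exp(-3·t). Using s(t) = 810·exp(-3·t) and substituting t = log(4)/3, we find s = 405/2.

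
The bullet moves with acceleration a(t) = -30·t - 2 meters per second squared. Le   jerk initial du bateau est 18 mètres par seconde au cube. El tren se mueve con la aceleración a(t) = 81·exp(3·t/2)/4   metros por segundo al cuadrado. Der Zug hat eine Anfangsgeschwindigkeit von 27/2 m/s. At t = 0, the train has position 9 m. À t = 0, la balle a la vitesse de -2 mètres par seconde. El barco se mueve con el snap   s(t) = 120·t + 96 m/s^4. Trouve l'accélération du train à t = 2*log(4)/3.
En utilisant a(t) = 81·exp(3·t/2)/4 et en substituant t = 2*log(4)/3, nous trouvons a = 81.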